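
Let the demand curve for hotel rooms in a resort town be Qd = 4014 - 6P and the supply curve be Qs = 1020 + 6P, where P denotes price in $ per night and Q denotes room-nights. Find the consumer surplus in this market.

Set Qd = Qs: 4014 - 6P = 1020 + 6P, so 2994 = 12P and P* = 249.5.
Substitute back: Q* = 4014 - 6(249.5) = 2517.
Demand choke price (Qd = 0): P = 4014/6 = 669. Consumer surplus = ½ × (669 - 249.5) × 2517 = 527940.75.

Consumer surplus = 527940.75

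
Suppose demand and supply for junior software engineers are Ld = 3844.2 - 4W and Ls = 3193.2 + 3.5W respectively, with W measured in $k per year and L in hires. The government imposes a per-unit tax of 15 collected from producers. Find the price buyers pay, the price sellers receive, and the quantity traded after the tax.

W_b = 93.8, W_s = 78.8, L = 3469

With a tax of 15 on producers, they supply based on the net price W_s = W_b - 15, so Ls = 3140.7 + 3.5W_b.
Set Ld = Ls: 3844.2 - 4W_b = 3140.7 + 3.5W_b, so 703.5 = 7.5W_b and W_b = 93.8.
Then W_s = 93.8 - 15 = 78.8 and L = 3844.2 - 4(93.8) = 3469.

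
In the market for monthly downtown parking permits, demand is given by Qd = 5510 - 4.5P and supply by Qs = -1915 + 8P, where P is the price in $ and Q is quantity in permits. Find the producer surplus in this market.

Equating demand and supply, 5510 - 4.5P = -1915 + 8P gives 12.5P = 7425, so P* = 594.
From the demand curve, Q* = 5510 - 4.5(594) = 2837.
Supply choke price (Qs = 0): P = 239.375. Producer surplus = ½ × (594 - 239.375) × 2837 = 503035.5625.

Producer surplus = 503035.5625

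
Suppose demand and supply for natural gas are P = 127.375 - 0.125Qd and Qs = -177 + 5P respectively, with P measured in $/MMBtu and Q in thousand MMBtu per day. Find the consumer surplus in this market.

Consumer surplus = 5005.5625

Rewriting in direct form: Qd = 1019 - 8P.
At equilibrium Qd = Qs, so 1019 - 8P = -177 + 5P; collecting terms, 1196 = 13P and P* = 92.
Plugging P* into demand: Q* = 1019 - 8(92) = 283.
Demand choke price (Qd = 0): P = 1019/8 = 127.375. Consumer surplus = ½ × (127.375 - 92) × 283 = 5005.5625.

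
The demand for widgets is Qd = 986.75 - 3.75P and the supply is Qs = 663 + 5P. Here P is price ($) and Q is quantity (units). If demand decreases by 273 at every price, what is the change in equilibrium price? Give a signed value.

ΔP = -31.2

Set Qd = Qs: 986.75 - 3.75P = 663 + 5P, so 323.75 = 8.75P and P* = 37.
Substitute back: Q* = 986.75 - 3.75(37) = 848.
After the shift, demand is Qd = 713.75 - 3.75P.
Re-solving, 8.75P = 50.75 gives P = 5.8 and Q = 692.
ΔP = 5.8 - 37 = -31.2.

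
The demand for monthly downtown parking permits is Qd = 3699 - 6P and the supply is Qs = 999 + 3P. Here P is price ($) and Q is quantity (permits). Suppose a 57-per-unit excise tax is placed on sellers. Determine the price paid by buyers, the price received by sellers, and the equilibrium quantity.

The tax drives a wedge P_b - P_s = 57. Substituting P_s = P_b - 57 into supply: Qs = 828 + 3P_b.
Market clearing requires 3699 - 6P_b = 828 + 3P_b; hence 2871 = 9P_b and P_b = 319.
Then P_s = 319 - 57 = 262 and Q = 3699 - 6(319) = 1785.

P_b = 319, P_s = 262, Q = 1785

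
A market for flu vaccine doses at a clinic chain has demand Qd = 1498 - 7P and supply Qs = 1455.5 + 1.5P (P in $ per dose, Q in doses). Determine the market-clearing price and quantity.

Set Qd = Qs: 1498 - 7P = 1455.5 + 1.5P, so 42.5 = 8.5P and P* = 5.
Plugging P* into demand: Q* = 1498 - 7(5) = 1463.

P* = 5, Q* = 1463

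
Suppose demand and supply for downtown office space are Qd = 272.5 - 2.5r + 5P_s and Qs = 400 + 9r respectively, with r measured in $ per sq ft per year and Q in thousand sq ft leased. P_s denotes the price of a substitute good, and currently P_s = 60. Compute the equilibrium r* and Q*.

r* = 15, Q* = 535

With P_s = 60, demand is Qd = 572.5 - 2.5r.
Set Qd = Qs: 572.5 - 2.5r = 400 + 9r, so 172.5 = 11.5r and r* = 15.
Plugging r* into demand: Q* = 572.5 - 2.5(15) = 535.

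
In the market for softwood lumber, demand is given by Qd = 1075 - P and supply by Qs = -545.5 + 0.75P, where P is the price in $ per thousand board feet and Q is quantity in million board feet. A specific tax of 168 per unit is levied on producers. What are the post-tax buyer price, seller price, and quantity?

Producers keep P_s = P_b - 168 per unit, so supply in terms of the buyer price is Qs = -671.5 + 0.75P_b.
Market clearing requires 1075 - P_b = -671.5 + 0.75P_b; hence 1746.5 = 1.75P_b and P_b = 998.
So P_s = 830 and the quantity traded is Q = 1075 - 998 = 77.

P_b = 998, P_s = 830, Q = 77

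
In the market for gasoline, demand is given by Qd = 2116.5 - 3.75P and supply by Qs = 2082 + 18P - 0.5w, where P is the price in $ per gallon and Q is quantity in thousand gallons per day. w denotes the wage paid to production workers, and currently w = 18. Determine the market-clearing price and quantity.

With w = 18, supply is Qs = 2073 + 18P.
At equilibrium Qd = Qs, so 2116.5 - 3.75P = 2073 + 18P; collecting terms, 43.5 = 21.75P and P* = 2.
From the demand curve, Q* = 2116.5 - 3.75(2) = 2109.

P* = 2, Q* = 2109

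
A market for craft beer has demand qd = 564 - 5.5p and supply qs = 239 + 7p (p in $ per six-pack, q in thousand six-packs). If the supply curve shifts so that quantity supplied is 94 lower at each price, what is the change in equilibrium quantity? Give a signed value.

Set qd = qs: 564 - 5.5p = 239 + 7p, so 325 = 12.5p and p* = 26.
Substitute back: q* = 564 - 5.5(26) = 421.
After the shift, supply is qs = 145 + 7p.
The new intersection has 419 = 12.5p, i.e. p = 33.52, q = 379.64.
Δq = 379.64 - 421 = -41.36.

Δq = -41.36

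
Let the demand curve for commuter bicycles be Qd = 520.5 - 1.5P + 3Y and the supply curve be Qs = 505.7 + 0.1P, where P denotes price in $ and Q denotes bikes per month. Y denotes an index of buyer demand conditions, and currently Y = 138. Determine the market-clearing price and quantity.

With Y = 138, demand is Qd = 934.5 - 1.5P.
The market clears where 934.5 - 1.5P = 505.7 + 0.1P. Rearranging, 1.6P = 428.8, hence P* = 268.
Substitute back: Q* = 934.5 - 1.5(268) = 532.5.

P* = 268, Q* = 532.5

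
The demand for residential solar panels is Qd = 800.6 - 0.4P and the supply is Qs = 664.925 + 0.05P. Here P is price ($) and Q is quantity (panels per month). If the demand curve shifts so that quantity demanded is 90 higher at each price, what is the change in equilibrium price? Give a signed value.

At equilibrium Qd = Qs, so 800.6 - 0.4P = 664.925 + 0.05P; collecting terms, 135.675 = 0.45P and P* = 301.5.
From the demand curve, Q* = 800.6 - 0.4(301.5) = 680.
After the shift, demand is Qd = 890.6 - 0.4P.
New equilibrium: 225.675 = 0.45P, so P = 501.5 and Q = 690.
ΔP = 501.5 - 301.5 = 200.

ΔP = 200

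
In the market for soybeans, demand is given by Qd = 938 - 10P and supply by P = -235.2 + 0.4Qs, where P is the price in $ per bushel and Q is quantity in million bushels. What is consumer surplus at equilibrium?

Consumer surplus = 21648.2

Inverting to quantity form: Qs = 588 + 2.5P.
At equilibrium Qd = Qs, so 938 - 10P = 588 + 2.5P; collecting terms, 350 = 12.5P and P* = 28.
From the demand curve, Q* = 938 - 10(28) = 658.
Demand choke price (Qd = 0): P = 938/10 = 93.8. Consumer surplus = ½ × (93.8 - 28) × 658 = 21648.2.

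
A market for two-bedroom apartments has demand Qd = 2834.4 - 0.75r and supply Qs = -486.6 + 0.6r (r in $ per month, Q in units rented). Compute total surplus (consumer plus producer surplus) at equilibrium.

Equating demand and supply, 2834.4 - 0.75r = -486.6 + 0.6r gives 1.35r = 3321, so r* = 2460.
From the demand curve, Q* = 2834.4 - 0.75(2460) = 989.4.
Demand choke price = 3779.2; supply choke price = 811. CS = ½(3779.2 - 2460)(989.4) = 652608.24; PS = ½(2460 - 811)(989.4) = 815760.3. Total surplus = 1468368.54.

Total surplus = 1468368.54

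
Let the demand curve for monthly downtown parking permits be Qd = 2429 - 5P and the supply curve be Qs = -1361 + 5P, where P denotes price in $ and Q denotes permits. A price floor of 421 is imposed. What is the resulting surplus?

Surplus = 420

At P = 421: Qd = 324 and Qs = 744.
Surplus = Qs - Qd = 744 - 324 = 420.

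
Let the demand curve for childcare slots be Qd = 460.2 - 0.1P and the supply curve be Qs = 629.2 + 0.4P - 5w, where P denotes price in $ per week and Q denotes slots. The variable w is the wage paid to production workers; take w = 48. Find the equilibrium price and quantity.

P* = 142, Q* = 446

With w = 48, supply is Qs = 389.2 + 0.4P.
Equating demand and supply, 460.2 - 0.1P = 389.2 + 0.4P gives 0.5P = 71, so P* = 142.
From the demand curve, Q* = 460.2 - 0.1(142) = 446.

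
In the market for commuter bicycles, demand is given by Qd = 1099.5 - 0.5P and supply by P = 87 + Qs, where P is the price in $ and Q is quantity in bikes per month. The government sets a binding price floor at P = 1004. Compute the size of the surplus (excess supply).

Solving each curve for Q: Qs = -87 + P.
With P fixed at 1004, quantity demanded is 597.5 and quantity supplied is 917.
Surplus = Qs - Qd = 917 - 597.5 = 319.5.

Surplus = 319.5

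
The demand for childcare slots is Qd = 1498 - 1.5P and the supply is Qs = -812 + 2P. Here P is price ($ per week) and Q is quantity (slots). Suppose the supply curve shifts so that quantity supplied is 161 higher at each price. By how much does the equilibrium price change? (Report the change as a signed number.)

At equilibrium Qd = Qs, so 1498 - 1.5P = -812 + 2P; collecting terms, 2310 = 3.5P and P* = 660.
Then Q* = 1498 - 1.5(660) = 508.
After the shift, supply is Qs = -651 + 2P.
New equilibrium: 2149 = 3.5P, so P = 614 and Q = 577.
ΔP = 614 - 660 = -46.

ΔP = -46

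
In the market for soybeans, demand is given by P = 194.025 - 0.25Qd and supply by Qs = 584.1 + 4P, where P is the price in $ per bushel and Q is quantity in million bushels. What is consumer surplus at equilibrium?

Consumer surplus = 57817.00125

Solving each curve for Q: Qd = 776.1 - 4P.
The market clears where 776.1 - 4P = 584.1 + 4P. Rearranging, 8P = 192, hence P* = 24.
Then Q* = 776.1 - 4(24) = 680.1.
Demand choke price (Qd = 0): P = 776.1/4 = 194.025. Consumer surplus = ½ × (194.025 - 24) × 680.1 = 57817.00125.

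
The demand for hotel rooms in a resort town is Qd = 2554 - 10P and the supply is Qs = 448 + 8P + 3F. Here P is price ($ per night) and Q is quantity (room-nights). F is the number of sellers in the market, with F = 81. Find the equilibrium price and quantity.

P* = 103.5, Q* = 1519

With F = 81, supply is Qs = 691 + 8P.
Equating demand and supply, 2554 - 10P = 691 + 8P gives 18P = 1863, so P* = 103.5.
Then Q* = 2554 - 10(103.5) = 1519.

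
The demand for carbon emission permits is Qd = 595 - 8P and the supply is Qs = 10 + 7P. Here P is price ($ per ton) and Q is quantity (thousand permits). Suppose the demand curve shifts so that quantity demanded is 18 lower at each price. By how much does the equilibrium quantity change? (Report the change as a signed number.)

Set Qd = Qs: 595 - 8P = 10 + 7P, so 585 = 15P and P* = 39.
From the demand curve, Q* = 595 - 8(39) = 283.
After the shift, demand is Qd = 577 - 8P.
The new intersection has 567 = 15P, i.e. P = 37.8, Q = 274.6.
ΔQ = 274.6 - 283 = -8.4.

ΔQ = -8.4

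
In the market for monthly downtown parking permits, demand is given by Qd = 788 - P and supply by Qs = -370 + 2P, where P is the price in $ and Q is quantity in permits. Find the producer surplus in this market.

Producer surplus = 40401

Equating demand and supply, 788 - P = -370 + 2P gives 3P = 1158, so P* = 386.
From the demand curve, Q* = 788 - 386 = 402.
Supply choke price (Qs = 0): P = 185. Producer surplus = ½ × (386 - 185) × 402 = 40401.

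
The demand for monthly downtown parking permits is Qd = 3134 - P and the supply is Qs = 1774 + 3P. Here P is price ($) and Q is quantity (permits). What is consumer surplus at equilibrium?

Consumer surplus = 3903218

The market clears where 3134 - P = 1774 + 3P. Rearranging, 4P = 1360, hence P* = 340.
Plugging P* into demand: Q* = 3134 - 340 = 2794.
Demand choke price (Qd = 0): P = 3134. Consumer surplus = ½ × (3134 - 340) × 2794 = 3903218.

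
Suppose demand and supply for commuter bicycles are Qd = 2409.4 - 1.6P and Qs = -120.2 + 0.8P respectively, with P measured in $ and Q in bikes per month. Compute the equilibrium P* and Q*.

P* = 1054, Q* = 723

The market clears where 2409.4 - 1.6P = -120.2 + 0.8P. Rearranging, 2.4P = 2529.6, hence P* = 1054.
From the demand curve, Q* = 2409.4 - 1.6(1054) = 723.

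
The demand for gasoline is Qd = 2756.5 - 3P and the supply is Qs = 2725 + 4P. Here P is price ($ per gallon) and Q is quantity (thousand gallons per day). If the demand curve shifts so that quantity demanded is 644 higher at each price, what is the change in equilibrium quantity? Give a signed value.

ΔQ = 368

At equilibrium Qd = Qs, so 2756.5 - 3P = 2725 + 4P; collecting terms, 31.5 = 7P and P* = 4.5.
Then Q* = 2756.5 - 3(4.5) = 2743.
After the shift, demand is Qd = 3400.5 - 3P.
Re-solving, 7P = 675.5 gives P = 96.5 and Q = 3111.
ΔQ = 3111 - 2743 = 368.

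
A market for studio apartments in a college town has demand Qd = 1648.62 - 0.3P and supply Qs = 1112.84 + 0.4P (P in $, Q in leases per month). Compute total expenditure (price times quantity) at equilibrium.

Total expenditure = 1086102.6

Set Qd = Qs: 1648.62 - 0.3P = 1112.84 + 0.4P, so 535.78 = 0.7P and P* = 765.4.
From the demand curve, Q* = 1648.62 - 0.3(765.4) = 1419.
Total expenditure = P* × Q* = 765.4 × 1419 = 1086102.6.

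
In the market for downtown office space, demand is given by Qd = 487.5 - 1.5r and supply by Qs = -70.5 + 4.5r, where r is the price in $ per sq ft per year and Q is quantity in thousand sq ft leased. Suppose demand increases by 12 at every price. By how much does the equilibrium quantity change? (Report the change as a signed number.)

ΔQ = 9

At equilibrium Qd = Qs, so 487.5 - 1.5r = -70.5 + 4.5r; collecting terms, 558 = 6r and r* = 93.
Plugging r* into demand: Q* = 487.5 - 1.5(93) = 348.
After the shift, demand is Qd = 499.5 - 1.5r.
The new intersection has 570 = 6r, i.e. r = 95, Q = 357.
ΔQ = 357 - 348 = 9.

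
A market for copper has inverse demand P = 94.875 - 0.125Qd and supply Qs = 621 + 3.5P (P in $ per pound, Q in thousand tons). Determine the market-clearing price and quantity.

Inverting to quantity form: Qd = 759 - 8P.
The market clears where 759 - 8P = 621 + 3.5P. Rearranging, 11.5P = 138, hence P* = 12.
From the demand curve, Q* = 759 - 8(12) = 663.

P* = 12, Q* = 663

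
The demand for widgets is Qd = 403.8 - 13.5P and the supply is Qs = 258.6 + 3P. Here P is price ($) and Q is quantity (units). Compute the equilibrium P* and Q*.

Set Qd = Qs: 403.8 - 13.5P = 258.6 + 3P, so 145.2 = 16.5P and P* = 8.8.
From the demand curve, Q* = 403.8 - 13.5(8.8) = 285.

P* = 8.8, Q* = 285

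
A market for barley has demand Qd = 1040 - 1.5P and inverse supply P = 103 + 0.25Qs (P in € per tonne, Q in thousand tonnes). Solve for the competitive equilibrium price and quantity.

P* = 264, Q* = 644

In direct form, Qs = -412 + 4P.
The market clears where 1040 - 1.5P = -412 + 4P. Rearranging, 5.5P = 1452, hence P* = 264.
Then Q* = 1040 - 1.5(264) = 644.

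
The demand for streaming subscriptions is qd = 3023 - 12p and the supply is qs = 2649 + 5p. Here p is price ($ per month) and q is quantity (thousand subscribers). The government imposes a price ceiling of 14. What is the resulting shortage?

With p fixed at 14, quantity demanded is 2855 and quantity supplied is 2719.
Shortage = qd - qs = 2855 - 2719 = 136.

Shortage = 136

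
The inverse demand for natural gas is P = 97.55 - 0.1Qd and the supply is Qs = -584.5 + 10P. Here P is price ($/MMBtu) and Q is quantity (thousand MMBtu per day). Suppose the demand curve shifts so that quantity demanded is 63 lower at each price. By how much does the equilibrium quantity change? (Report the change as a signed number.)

ΔQ = -31.5

Rewriting in direct form: Qd = 975.5 - 10P.
The market clears where 975.5 - 10P = -584.5 + 10P. Rearranging, 20P = 1560, hence P* = 78.
Then Q* = 975.5 - 10(78) = 195.5.
After the shift, demand is Qd = 912.5 - 10P.
Re-solving, 20P = 1497 gives P = 74.85 and Q = 164.
ΔQ = 164 - 195.5 = -31.5.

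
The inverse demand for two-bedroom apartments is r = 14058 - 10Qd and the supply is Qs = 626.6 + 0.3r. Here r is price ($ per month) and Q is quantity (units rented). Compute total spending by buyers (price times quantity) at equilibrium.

Inverting to quantity form: Qd = 1405.8 - 0.1r.
At equilibrium Qd = Qs, so 1405.8 - 0.1r = 626.6 + 0.3r; collecting terms, 779.2 = 0.4r and r* = 1948.
Then Q* = 1405.8 - 0.1(1948) = 1211.
Total spending by buyers = r* × Q* = 1948 × 1211 = 2359028.

Total spending by buyers = 2359028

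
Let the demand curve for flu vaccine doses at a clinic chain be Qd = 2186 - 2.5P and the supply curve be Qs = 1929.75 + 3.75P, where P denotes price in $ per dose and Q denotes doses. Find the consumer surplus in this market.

Set Qd = Qs: 2186 - 2.5P = 1929.75 + 3.75P, so 256.25 = 6.25P and P* = 41.
Substitute back: Q* = 2186 - 2.5(41) = 2083.5.
Demand choke price (Qd = 0): P = 2186/2.5 = 874.4. Consumer surplus = ½ × (874.4 - 41) × 2083.5 = 868194.45.

Consumer surplus = 868194.45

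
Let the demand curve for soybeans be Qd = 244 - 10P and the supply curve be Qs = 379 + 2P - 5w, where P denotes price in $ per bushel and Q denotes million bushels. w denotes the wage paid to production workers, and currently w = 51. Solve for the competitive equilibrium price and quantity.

P* = 10, Q* = 144

With w = 51, supply is Qs = 124 + 2P.
The market clears where 244 - 10P = 124 + 2P. Rearranging, 12P = 120, hence P* = 10.
From the demand curve, Q* = 244 - 10(10) = 144.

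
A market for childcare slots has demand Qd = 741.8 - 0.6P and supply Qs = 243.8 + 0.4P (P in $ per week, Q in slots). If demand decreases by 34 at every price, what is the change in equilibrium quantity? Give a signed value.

At equilibrium Qd = Qs, so 741.8 - 0.6P = 243.8 + 0.4P; collecting terms, 498 = P and P* = 498.
From the demand curve, Q* = 741.8 - 0.6(498) = 443.
After the shift, demand is Qd = 707.8 - 0.6P.
New equilibrium: 464 = P, so P = 464 and Q = 429.4.
ΔQ = 429.4 - 443 = -13.6.

ΔQ = -13.6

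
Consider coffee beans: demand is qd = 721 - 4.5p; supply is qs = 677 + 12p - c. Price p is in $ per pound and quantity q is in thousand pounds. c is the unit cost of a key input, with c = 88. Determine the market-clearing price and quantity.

With c = 88, supply is qs = 589 + 12p.
Set qd = qs: 721 - 4.5p = 589 + 12p, so 132 = 16.5p and p* = 8.
Then q* = 721 - 4.5(8) = 685.

p* = 8, q* = 685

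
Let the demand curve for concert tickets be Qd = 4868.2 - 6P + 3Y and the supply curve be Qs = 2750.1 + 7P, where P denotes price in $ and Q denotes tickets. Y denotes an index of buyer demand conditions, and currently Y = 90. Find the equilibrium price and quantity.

P* = 183.7, Q* = 4036

With Y = 90, demand is Qd = 5138.2 - 6P.
The market clears where 5138.2 - 6P = 2750.1 + 7P. Rearranging, 13P = 2388.1, hence P* = 183.7.
Substitute back: Q* = 5138.2 - 6(183.7) = 4036.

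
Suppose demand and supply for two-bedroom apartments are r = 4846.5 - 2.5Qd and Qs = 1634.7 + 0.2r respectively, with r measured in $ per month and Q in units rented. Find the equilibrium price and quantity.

Inverting to quantity form: Qd = 1938.6 - 0.4r.
The market clears where 1938.6 - 0.4r = 1634.7 + 0.2r. Rearranging, 0.6r = 303.9, hence r* = 506.5.
Plugging r* into demand: Q* = 1938.6 - 0.4(506.5) = 1736.

r* = 506.5, Q* = 1736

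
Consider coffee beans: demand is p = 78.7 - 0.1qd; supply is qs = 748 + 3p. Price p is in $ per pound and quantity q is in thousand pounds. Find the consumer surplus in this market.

Rewriting in direct form: qd = 787 - 10p.
Equating demand and supply, 787 - 10p = 748 + 3p gives 13p = 39, so p* = 3.
From the demand curve, q* = 787 - 10(3) = 757.
Demand choke price (qd = 0): p = 787/10 = 78.7. Consumer surplus = ½ × (78.7 - 3) × 757 = 28652.45.

Consumer surplus = 28652.45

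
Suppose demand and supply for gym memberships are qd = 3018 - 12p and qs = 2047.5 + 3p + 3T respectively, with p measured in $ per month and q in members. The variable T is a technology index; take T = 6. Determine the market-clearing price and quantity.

p* = 63.5, q* = 2256

With T = 6, supply is qs = 2065.5 + 3p.
Set qd = qs: 3018 - 12p = 2065.5 + 3p, so 952.5 = 15p and p* = 63.5.
Plugging p* into demand: q* = 3018 - 12(63.5) = 2256.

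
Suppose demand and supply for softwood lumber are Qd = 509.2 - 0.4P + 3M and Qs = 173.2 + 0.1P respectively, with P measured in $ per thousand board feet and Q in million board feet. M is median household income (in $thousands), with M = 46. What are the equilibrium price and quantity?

With M = 46, demand is Qd = 647.2 - 0.4P.
Equating demand and supply, 647.2 - 0.4P = 173.2 + 0.1P gives 0.5P = 474, so P* = 948.
Then Q* = 647.2 - 0.4(948) = 268.

P* = 948, Q* = 268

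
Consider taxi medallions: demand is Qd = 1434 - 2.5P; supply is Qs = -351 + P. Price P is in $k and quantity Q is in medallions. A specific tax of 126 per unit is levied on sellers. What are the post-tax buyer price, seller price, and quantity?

With a tax of 126 on sellers, they supply based on the net price P_s = P_b - 126, so Qs = -477 + P_b.
Market clearing requires 1434 - 2.5P_b = -477 + P_b; hence 1911 = 3.5P_b and P_b = 546.
Then P_s = 546 - 126 = 420 and Q = 1434 - 2.5(546) = 69.

P_b = 546, P_s = 420, Q = 69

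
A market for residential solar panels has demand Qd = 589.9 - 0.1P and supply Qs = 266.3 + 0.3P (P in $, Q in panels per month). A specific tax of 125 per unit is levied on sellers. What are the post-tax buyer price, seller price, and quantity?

Sellers keep P_s = P_b - 125 per unit, so supply in terms of the buyer price is Qs = 228.8 + 0.3P_b.
Set Qd = Qs: 589.9 - 0.1P_b = 228.8 + 0.3P_b, so 361.1 = 0.4P_b and P_b = 902.75.
So P_s = 777.75 and the quantity traded is Q = 589.9 - 0.1(902.75) = 499.625.

P_b = 902.75, P_s = 777.75, Q = 499.625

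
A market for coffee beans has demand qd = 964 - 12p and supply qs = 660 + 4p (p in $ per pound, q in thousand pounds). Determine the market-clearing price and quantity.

p* = 19, q* = 736

The market clears where 964 - 12p = 660 + 4p. Rearranging, 16p = 304, hence p* = 19.
Plugging p* into demand: q* = 964 - 12(19) = 736.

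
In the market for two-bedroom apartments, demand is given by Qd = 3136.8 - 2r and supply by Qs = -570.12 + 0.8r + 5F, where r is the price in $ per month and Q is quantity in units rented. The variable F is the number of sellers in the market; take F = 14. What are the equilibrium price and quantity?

With F = 14, supply is Qs = -500.12 + 0.8r.
At equilibrium Qd = Qs, so 3136.8 - 2r = -500.12 + 0.8r; collecting terms, 3636.92 = 2.8r and r* = 1298.9.
Then Q* = 3136.8 - 2(1298.9) = 539.

r* = 1298.9, Q* = 539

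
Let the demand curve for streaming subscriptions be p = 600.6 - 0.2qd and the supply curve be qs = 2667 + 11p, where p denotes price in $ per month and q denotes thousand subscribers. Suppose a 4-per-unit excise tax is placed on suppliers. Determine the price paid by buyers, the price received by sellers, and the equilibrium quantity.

Rewriting in direct form: qd = 3003 - 5p.
With a tax of 4 on suppliers, they supply based on the net price p_s = p_b - 4, so qs = 2623 + 11p_b.
Set qd = qs: 3003 - 5p_b = 2623 + 11p_b, so 380 = 16p_b and p_b = 23.75.
Then p_s = 23.75 - 4 = 19.75 and q = 3003 - 5(23.75) = 2884.25.

p_b = 23.75, p_s = 19.75, q = 2884.25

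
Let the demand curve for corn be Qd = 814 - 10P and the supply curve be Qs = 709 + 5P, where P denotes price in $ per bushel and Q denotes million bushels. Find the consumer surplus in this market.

Consumer surplus = 27676.8

At equilibrium Qd = Qs, so 814 - 10P = 709 + 5P; collecting terms, 105 = 15P and P* = 7.
Plugging P* into demand: Q* = 814 - 10(7) = 744.
Demand choke price (Qd = 0): P = 814/10 = 81.4. Consumer surplus = ½ × (81.4 - 7) × 744 = 27676.8.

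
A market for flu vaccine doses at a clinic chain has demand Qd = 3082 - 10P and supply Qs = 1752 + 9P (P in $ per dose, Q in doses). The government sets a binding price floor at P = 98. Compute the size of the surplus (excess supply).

Surplus = 532

At P = 98: Qd = 2102 and Qs = 2634.
Surplus = Qs - Qd = 2634 - 2102 = 532.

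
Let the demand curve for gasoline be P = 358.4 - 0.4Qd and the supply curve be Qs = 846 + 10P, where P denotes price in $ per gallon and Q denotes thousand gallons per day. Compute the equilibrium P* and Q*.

Rewriting in direct form: Qd = 896 - 2.5P.
Set Qd = Qs: 896 - 2.5P = 846 + 10P, so 50 = 12.5P and P* = 4.
Substitute back: Q* = 896 - 2.5(4) = 886.

P* = 4, Q* = 886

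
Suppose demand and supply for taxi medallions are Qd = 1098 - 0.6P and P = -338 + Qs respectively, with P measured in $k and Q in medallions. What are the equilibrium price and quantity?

In direct form, Qs = 338 + P.
At equilibrium Qd = Qs, so 1098 - 0.6P = 338 + P; collecting terms, 760 = 1.6P and P* = 475.
From the demand curve, Q* = 1098 - 0.6(475) = 813.

P* = 475, Q* = 813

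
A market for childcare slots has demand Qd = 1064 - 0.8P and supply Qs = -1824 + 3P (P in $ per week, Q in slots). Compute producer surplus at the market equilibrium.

Producer surplus = 34656

The market clears where 1064 - 0.8P = -1824 + 3P. Rearranging, 3.8P = 2888, hence P* = 760.
Plugging P* into demand: Q* = 1064 - 0.8(760) = 456.
Supply choke price (Qs = 0): P = 608. Producer surplus = ½ × (760 - 608) × 456 = 34656.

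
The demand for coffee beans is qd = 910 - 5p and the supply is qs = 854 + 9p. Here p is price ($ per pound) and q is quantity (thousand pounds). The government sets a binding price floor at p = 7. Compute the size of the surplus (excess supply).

Evaluating both curves at the floor price 7 gives qd = 875, qs = 917.
Surplus = qs - qd = 917 - 875 = 42.

Surplus = 42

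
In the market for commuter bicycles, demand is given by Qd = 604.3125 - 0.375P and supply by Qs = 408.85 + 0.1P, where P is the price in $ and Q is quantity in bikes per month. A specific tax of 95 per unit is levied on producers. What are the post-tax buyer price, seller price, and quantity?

Producers keep P_s = P_b - 95 per unit, so supply in terms of the buyer price is Qs = 399.35 + 0.1P_b.
Equate demand and the shifted supply: 604.3125 - 0.375P_b = 399.35 + 0.1P_b, giving 0.475P_b = 204.9625, so P_b = 431.5.
Then P_s = 431.5 - 95 = 336.5 and Q = 604.3125 - 0.375(431.5) = 442.5.

P_b = 431.5, P_s = 336.5, Q = 442.5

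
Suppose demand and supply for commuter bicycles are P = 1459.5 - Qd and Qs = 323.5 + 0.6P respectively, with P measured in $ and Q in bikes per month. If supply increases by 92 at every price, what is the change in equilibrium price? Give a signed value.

ΔP = -57.5

In direct form, Qd = 1459.5 - P.
At equilibrium Qd = Qs, so 1459.5 - P = 323.5 + 0.6P; collecting terms, 1136 = 1.6P and P* = 710.
Then Q* = 1459.5 - 710 = 749.5.
After the shift, supply is Qs = 415.5 + 0.6P.
The new intersection has 1044 = 1.6P, i.e. P = 652.5, Q = 807.
ΔP = 652.5 - 710 = -57.5.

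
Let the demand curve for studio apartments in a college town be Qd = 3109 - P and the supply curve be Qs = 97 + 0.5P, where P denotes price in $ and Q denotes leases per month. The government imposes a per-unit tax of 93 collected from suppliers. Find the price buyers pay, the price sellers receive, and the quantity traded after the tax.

With a tax of 93 on suppliers, they supply based on the net price P_s = P_b - 93, so Qs = 50.5 + 0.5P_b.
Set Qd = Qs: 3109 - P_b = 50.5 + 0.5P_b, so 3058.5 = 1.5P_b and P_b = 2039.
So P_s = 1946 and the quantity traded is Q = 3109 - 2039 = 1070.

P_b = 2039, P_s = 1946, Q = 1070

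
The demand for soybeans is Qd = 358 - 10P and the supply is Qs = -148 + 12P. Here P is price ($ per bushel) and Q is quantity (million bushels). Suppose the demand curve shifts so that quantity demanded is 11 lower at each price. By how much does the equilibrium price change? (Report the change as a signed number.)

Set Qd = Qs: 358 - 10P = -148 + 12P, so 506 = 22P and P* = 23.
Plugging P* into demand: Q* = 358 - 10(23) = 128.
After the shift, demand is Qd = 347 - 10P.
New equilibrium: 495 = 22P, so P = 22.5 and Q = 122.
ΔP = 22.5 - 23 = -0.5.

ΔP = -0.5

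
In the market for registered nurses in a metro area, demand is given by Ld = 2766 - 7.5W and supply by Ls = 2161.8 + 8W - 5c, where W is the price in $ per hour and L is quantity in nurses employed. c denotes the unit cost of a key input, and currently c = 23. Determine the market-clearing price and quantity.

W* = 46.4, L* = 2418

With c = 23, supply is Ls = 2046.8 + 8W.
The market clears where 2766 - 7.5W = 2046.8 + 8W. Rearranging, 15.5W = 719.2, hence W* = 46.4.
Substitute back: L* = 2766 - 7.5(46.4) = 2418.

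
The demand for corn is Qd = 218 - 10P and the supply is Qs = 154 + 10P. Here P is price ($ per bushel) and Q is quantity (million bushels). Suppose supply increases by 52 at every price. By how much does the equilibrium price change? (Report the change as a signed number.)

The market clears where 218 - 10P = 154 + 10P. Rearranging, 20P = 64, hence P* = 3.2.
Then Q* = 218 - 10(3.2) = 186.
After the shift, supply is Qs = 206 + 10P.
New equilibrium: 12 = 20P, so P = 0.6 and Q = 212.
ΔP = 0.6 - 3.2 = -2.6.

ΔP = -2.6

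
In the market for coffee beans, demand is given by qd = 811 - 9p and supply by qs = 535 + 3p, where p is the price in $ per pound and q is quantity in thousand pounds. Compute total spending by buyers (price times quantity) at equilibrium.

Total spending by buyers = 13892

The market clears where 811 - 9p = 535 + 3p. Rearranging, 12p = 276, hence p* = 23.
Substitute back: q* = 811 - 9(23) = 604.
Total spending by buyers = p* × q* = 23 × 604 = 13892.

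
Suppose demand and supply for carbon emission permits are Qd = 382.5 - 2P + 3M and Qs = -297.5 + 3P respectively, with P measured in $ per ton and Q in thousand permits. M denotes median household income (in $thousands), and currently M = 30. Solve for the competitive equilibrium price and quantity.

With M = 30, demand is Qd = 472.5 - 2P.
Equating demand and supply, 472.5 - 2P = -297.5 + 3P gives 5P = 770, so P* = 154.
Substitute back: Q* = 472.5 - 2(154) = 164.5.

P* = 154, Q* = 164.5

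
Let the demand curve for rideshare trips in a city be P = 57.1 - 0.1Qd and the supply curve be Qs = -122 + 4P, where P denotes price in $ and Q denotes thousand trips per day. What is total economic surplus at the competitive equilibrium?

Solving each curve for Q: Qd = 571 - 10P.
Equating demand and supply, 571 - 10P = -122 + 4P gives 14P = 693, so P* = 49.5.
Substitute back: Q* = 571 - 10(49.5) = 76.
Demand choke price = 57.1; supply choke price = 30.5. CS = ½(57.1 - 49.5)(76) = 288.8; PS = ½(49.5 - 30.5)(76) = 722. Total surplus = 1010.8.

Total surplus = 1010.8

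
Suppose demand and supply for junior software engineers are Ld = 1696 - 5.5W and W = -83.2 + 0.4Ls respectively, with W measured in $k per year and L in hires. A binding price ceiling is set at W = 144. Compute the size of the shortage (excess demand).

Inverting to quantity form: Ls = 208 + 2.5W.
With W fixed at 144, quantity demanded is 904 and quantity supplied is 568.
Shortage = Ld - Ls = 904 - 568 = 336.

Shortage = 336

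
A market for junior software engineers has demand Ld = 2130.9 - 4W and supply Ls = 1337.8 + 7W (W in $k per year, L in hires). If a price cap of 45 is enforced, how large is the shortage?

Evaluating both curves at the ceiling price 45 gives Ld = 1950.9, Ls = 1652.8.
Shortage = Ld - Ls = 1950.9 - 1652.8 = 298.1.

Shortage = 298.1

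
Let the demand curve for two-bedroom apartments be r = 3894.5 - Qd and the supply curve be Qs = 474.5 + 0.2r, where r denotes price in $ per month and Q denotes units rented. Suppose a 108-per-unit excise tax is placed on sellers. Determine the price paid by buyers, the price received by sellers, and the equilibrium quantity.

r_b = 2868, r_s = 2760, Q = 1026.5

In direct form, Qd = 3894.5 - r.
With a tax of 108 on sellers, they supply based on the net price r_s = r_b - 108, so Qs = 452.9 + 0.2r_b.
Equate demand and the shifted supply: 3894.5 - r_b = 452.9 + 0.2r_b, giving 1.2r_b = 3441.6, so r_b = 2868.
So r_s = 2760 and the quantity traded is Q = 3894.5 - 2868 = 1026.5.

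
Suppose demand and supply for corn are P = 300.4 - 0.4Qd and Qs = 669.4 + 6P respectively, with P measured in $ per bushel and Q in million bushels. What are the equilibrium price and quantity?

P* = 9.6, Q* = 727

Rewriting in direct form: Qd = 751 - 2.5P.
Set Qd = Qs: 751 - 2.5P = 669.4 + 6P, so 81.6 = 8.5P and P* = 9.6.
Substitute back: Q* = 751 - 2.5(9.6) = 727.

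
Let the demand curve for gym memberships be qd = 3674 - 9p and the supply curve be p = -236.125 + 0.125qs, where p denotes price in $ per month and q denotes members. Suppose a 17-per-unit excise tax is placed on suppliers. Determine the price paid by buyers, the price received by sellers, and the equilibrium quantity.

Inverting to quantity form: qs = 1889 + 8p.
With a tax of 17 on suppliers, they supply based on the net price p_s = p_b - 17, so qs = 1753 + 8p_b.
Equate demand and the shifted supply: 3674 - 9p_b = 1753 + 8p_b, giving 17p_b = 1921, so p_b = 113.
So p_s = 96 and the quantity traded is q = 3674 - 9(113) = 2657.

p_b = 113, p_s = 96, q = 2657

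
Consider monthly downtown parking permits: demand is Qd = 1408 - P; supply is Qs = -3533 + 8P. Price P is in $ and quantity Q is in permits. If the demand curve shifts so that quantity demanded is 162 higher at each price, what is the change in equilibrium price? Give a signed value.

Set Qd = Qs: 1408 - P = -3533 + 8P, so 4941 = 9P and P* = 549.
Substitute back: Q* = 1408 - 549 = 859.
After the shift, demand is Qd = 1570 - P.
Re-solving, 9P = 5103 gives P = 567 and Q = 1003.
ΔP = 567 - 549 = 18.

ΔP = 18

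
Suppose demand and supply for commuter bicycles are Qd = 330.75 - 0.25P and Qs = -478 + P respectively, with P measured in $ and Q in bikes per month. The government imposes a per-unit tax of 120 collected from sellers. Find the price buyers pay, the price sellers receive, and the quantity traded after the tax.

With a tax of 120 on sellers, they supply based on the net price P_s = P_b - 120, so Qs = -598 + P_b.
Equate demand and the shifted supply: 330.75 - 0.25P_b = -598 + P_b, giving 1.25P_b = 928.75, so P_b = 743.
So P_s = 623 and the quantity traded is Q = 330.75 - 0.25(743) = 145.

P_b = 743, P_s = 623, Q = 145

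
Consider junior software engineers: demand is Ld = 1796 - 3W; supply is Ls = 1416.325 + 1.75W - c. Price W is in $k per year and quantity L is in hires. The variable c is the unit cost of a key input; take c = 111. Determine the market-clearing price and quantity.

With c = 111, supply is Ls = 1305.325 + 1.75W.
At equilibrium Ld = Ls, so 1796 - 3W = 1305.325 + 1.75W; collecting terms, 490.675 = 4.75W and W* = 103.3.
Substitute back: L* = 1796 - 3(103.3) = 1486.1.

W* = 103.3, L* = 1486.1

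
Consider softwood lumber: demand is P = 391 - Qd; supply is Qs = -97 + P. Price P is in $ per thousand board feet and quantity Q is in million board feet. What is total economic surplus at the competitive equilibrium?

Inverting to quantity form: Qd = 391 - P.
Set Qd = Qs: 391 - P = -97 + P, so 488 = 2P and P* = 244.
Plugging P* into demand: Q* = 391 - 244 = 147.
Demand choke price = 391; supply choke price = 97. CS = ½(391 - 244)(147) = 10804.5; PS = ½(244 - 97)(147) = 10804.5. Total surplus = 21609.

Total surplus = 21609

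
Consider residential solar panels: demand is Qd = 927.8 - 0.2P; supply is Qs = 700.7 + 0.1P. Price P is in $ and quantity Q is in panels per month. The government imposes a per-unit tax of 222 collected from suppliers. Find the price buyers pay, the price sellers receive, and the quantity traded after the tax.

P_b = 831, P_s = 609, Q = 761.6

The tax drives a wedge P_b - P_s = 222. Substituting P_s = P_b - 222 into supply: Qs = 678.5 + 0.1P_b.
Set Qd = Qs: 927.8 - 0.2P_b = 678.5 + 0.1P_b, so 249.3 = 0.3P_b and P_b = 831.
Then P_s = 831 - 222 = 609 and Q = 927.8 - 0.2(831) = 761.6.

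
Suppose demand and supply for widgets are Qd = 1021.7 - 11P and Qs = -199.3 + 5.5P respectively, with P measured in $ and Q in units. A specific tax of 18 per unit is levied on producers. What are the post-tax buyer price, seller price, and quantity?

Producers keep P_s = P_b - 18 per unit, so supply in terms of the buyer price is Qs = -298.3 + 5.5P_b.
Equate demand and the shifted supply: 1021.7 - 11P_b = -298.3 + 5.5P_b, giving 16.5P_b = 1320, so P_b = 80.
So P_s = 62 and the quantity traded is Q = 1021.7 - 11(80) = 141.7.

P_b = 80, P_s = 62, Q = 141.7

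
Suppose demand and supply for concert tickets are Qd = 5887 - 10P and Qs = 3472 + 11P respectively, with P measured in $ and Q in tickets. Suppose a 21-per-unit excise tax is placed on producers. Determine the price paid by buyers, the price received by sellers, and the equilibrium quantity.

The tax drives a wedge P_b - P_s = 21. Substituting P_s = P_b - 21 into supply: Qs = 3241 + 11P_b.
Equate demand and the shifted supply: 5887 - 10P_b = 3241 + 11P_b, giving 21P_b = 2646, so P_b = 126.
Then P_s = 126 - 21 = 105 and Q = 5887 - 10(126) = 4627.

P_b = 126, P_s = 105, Q = 4627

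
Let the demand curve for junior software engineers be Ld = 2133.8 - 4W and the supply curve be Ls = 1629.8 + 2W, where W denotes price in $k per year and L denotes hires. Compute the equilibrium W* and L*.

The market clears where 2133.8 - 4W = 1629.8 + 2W. Rearranging, 6W = 504, hence W* = 84.
Plugging W* into demand: L* = 2133.8 - 4(84) = 1797.8.

W* = 84, L* = 1797.8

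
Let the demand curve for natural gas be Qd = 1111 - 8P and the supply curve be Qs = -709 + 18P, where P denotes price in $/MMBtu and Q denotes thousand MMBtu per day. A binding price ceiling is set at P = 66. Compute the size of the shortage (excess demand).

Shortage = 104

Evaluating both curves at the ceiling price 66 gives Qd = 583, Qs = 479.
Shortage = Qd - Qs = 583 - 479 = 104.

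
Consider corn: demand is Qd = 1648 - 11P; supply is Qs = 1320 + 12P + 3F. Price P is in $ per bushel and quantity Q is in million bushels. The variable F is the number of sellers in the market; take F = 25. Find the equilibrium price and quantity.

P* = 11, Q* = 1527

With F = 25, supply is Qs = 1395 + 12P.
At equilibrium Qd = Qs, so 1648 - 11P = 1395 + 12P; collecting terms, 253 = 23P and P* = 11.
From the demand curve, Q* = 1648 - 11(11) = 1527.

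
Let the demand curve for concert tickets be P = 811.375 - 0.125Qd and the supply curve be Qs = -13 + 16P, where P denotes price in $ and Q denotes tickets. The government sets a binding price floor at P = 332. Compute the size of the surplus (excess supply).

Surplus = 1464

Inverting to quantity form: Qd = 6491 - 8P.
At P = 332: Qd = 3835 and Qs = 5299.
Surplus = Qs - Qd = 5299 - 3835 = 1464.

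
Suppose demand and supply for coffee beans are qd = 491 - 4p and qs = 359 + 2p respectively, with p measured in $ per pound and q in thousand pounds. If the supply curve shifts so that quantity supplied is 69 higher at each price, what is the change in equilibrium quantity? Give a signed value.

Δq = 46

Set qd = qs: 491 - 4p = 359 + 2p, so 132 = 6p and p* = 22.
Substitute back: q* = 491 - 4(22) = 403.
After the shift, supply is qs = 428 + 2p.
The new intersection has 63 = 6p, i.e. p = 10.5, q = 449.
Δq = 449 - 403 = 46.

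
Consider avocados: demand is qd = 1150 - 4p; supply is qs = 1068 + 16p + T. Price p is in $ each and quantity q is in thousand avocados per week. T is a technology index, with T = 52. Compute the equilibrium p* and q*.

p* = 1.5, q* = 1144

With T = 52, supply is qs = 1120 + 16p.
Set qd = qs: 1150 - 4p = 1120 + 16p, so 30 = 20p and p* = 1.5.
Then q* = 1150 - 4(1.5) = 1144.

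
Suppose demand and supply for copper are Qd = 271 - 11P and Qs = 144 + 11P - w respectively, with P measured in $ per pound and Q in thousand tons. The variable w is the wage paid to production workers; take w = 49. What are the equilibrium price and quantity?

P* = 8, Q* = 183

With w = 49, supply is Qs = 95 + 11P.
Set Qd = Qs: 271 - 11P = 95 + 11P, so 176 = 22P and P* = 8.
Then Q* = 271 - 11(8) = 183.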